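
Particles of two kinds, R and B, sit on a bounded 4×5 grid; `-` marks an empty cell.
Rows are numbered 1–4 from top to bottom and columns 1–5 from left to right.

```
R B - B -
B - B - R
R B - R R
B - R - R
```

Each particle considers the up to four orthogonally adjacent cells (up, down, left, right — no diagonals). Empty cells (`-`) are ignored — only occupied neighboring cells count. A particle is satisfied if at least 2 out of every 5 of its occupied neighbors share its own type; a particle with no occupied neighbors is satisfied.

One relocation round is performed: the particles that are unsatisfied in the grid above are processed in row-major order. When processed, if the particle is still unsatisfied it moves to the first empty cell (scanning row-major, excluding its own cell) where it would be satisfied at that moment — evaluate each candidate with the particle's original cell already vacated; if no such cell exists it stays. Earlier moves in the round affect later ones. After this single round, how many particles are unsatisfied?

Initially unsatisfied (in order): (1,1), (1,2), (2,1), (3,1), (3,2), (4,1).
  (1,1) → (1,5).
  (1,2): now satisfied by earlier moves; stays.
  (2,1) → (1,1).
  (3,1) → (2,4).
  (3,2): now satisfied by earlier moves; stays.
  (4,1): now satisfied by earlier moves; stays.
Resulting grid:
B B - B R
- - B R R
- B - R R
B - R - R
Unsatisfied now: (1,4), (2,3).

2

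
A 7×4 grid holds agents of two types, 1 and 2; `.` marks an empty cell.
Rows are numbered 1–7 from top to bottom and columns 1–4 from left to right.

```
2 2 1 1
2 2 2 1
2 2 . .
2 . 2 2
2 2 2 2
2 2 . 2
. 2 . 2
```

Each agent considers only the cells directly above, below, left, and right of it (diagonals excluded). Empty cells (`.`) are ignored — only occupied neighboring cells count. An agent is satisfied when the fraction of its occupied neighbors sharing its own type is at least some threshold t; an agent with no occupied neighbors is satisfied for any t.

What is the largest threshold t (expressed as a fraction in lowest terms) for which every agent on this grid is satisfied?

1/3

(1,1)2 2/2
(1,2)2 2/3
(1,3)1 1/3
(1,4)1 2/2
(2,1)2 3/3
(2,2)2 4/4
(2,3)2 1/3
(2,4)1 1/2
(3,1)2 3/3
(3,2)2 2/2
(4,1)2 2/2
(4,3)2 2/2
(4,4)2 2/2
(5,1)2 3/3
(5,2)2 3/3
(5,3)2 3/3
(5,4)2 3/3
(6,1)2 2/2
(6,2)2 3/3
(6,4)2 2/2
(7,2)2 1/1
(7,4)2 1/1
The smallest same-type fraction is 1/3 at (1,3), which reduces to 1/3. Any threshold above that leaves this agent unsatisfied.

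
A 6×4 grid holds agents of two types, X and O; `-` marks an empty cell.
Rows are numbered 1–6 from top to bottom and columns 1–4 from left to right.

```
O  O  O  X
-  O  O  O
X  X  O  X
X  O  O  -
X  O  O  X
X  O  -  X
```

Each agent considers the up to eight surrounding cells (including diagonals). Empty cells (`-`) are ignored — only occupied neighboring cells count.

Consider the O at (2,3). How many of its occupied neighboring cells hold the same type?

5

Occupied neighbors of (2,3): (1,2)=O, (1,3)=O, (1,4)=X, (2,2)=O, (2,4)=O, (3,2)=X, (3,3)=O, (3,4)=X.
Same type (O): 5 of 8.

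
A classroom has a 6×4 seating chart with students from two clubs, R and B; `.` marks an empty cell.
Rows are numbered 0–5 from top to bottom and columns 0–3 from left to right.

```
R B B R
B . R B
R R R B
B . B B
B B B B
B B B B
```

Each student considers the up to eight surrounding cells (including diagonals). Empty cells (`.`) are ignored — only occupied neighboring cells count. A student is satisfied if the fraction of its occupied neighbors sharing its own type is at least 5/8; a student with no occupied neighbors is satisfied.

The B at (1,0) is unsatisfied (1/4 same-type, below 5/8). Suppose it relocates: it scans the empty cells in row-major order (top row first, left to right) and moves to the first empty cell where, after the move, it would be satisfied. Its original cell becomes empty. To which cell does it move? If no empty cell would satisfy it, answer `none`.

Vacating (1,0). Empty cells in order:
  (1,1): 2/7 same-type → still unsatisfied.
  (3,1): 5/8 same-type → satisfied — stop here.

(3,1)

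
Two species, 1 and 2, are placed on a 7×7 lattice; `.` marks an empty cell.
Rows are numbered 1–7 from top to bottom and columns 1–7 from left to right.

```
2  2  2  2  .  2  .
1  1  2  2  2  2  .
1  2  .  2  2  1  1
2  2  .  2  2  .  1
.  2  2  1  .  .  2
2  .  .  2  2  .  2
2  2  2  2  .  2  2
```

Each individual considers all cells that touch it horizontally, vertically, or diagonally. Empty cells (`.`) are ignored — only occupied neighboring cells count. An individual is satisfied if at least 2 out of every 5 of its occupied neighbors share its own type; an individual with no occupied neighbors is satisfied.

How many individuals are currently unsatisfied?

Row 1: (1,1)2 1/3 not · (1,2)2 3/5 satisfied · (1,3)2 4/5 satisfied · (1,4)2 4/4 satisfied · (1,6)2 2/2 satisfied
Row 2: (2,1)1 2/5 satisfied · (2,2)1 2/7 not · (2,3)2 6/7 satisfied · (2,4)2 6/6 satisfied · (2,5)2 6/7 satisfied · (2,6)2 3/5 satisfied
Row 3: (3,1)1 2/5 satisfied · (3,2)2 3/6 satisfied · (3,4)2 6/6 satisfied · (3,5)2 6/7 satisfied · (3,6)1 2/6 not · (3,7)1 2/3 satisfied
Row 4: (4,1)2 3/4 satisfied · (4,2)2 4/5 satisfied · (4,4)2 4/5 satisfied · (4,5)2 3/5 satisfied · (4,7)1 2/3 satisfied
Row 5: (5,2)2 4/4 satisfied · (5,3)2 4/5 satisfied · (5,4)1 0/5 not · (5,7)2 1/2 satisfied
Row 6: (6,1)2 3/3 satisfied · (6,4)2 4/5 satisfied · (6,5)2 3/4 satisfied · (6,7)2 3/3 satisfied
Row 7: (7,1)2 2/2 satisfied · (7,2)2 3/3 satisfied · (7,3)2 3/3 satisfied · (7,4)2 3/3 satisfied · (7,6)2 3/3 satisfied · (7,7)2 2/2 satisfied
Unsatisfied: (1,1), (2,2), (3,6), (5,4) — 4 in total.

4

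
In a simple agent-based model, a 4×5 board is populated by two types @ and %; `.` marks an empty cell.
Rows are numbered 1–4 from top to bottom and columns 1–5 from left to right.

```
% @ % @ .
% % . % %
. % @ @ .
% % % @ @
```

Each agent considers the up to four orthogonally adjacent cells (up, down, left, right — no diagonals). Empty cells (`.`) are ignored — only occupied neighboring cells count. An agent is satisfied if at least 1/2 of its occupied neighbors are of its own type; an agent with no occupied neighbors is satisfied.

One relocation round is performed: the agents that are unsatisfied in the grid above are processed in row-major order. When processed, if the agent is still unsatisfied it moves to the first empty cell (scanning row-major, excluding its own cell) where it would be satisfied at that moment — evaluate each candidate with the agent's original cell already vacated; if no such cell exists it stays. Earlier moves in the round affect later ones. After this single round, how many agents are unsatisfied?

Initially unsatisfied (in order): (1,2), (1,3), (1,4), (2,4), (3,3), (4,3).
  (1,2) → (1,5).
  (1,3) → (1,2).
  (1,4): now satisfied by earlier moves; stays.
  (2,4) → (1,3).
  (3,3) → (2,4).
  (4,3): now satisfied by earlier moves; stays.
Resulting grid:
% % % @ @
% % . @ %
. % . @ .
% % % @ @
Unsatisfied now: (2,5).

1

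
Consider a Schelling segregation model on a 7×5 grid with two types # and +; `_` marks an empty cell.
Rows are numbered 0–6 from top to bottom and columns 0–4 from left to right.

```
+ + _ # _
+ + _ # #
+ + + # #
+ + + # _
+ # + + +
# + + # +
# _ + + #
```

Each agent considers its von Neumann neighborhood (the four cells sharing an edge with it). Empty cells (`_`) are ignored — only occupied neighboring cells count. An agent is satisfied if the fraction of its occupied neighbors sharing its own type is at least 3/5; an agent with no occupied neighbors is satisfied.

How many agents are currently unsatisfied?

10

(0,0)+ 2/2 ok
(0,1)+ 2/2 ok
(0,3)# 1/1 ok
(1,0)+ 3/3 ok
(1,1)+ 3/3 ok
(1,3)# 3/3 ok
(1,4)# 2/2 ok
(2,0)+ 3/3 ok
(2,1)+ 4/4 ok
(2,2)+ 2/3 ok
(2,3)# 3/4 ok
(2,4)# 2/2 ok
(3,0)+ 3/3 ok
(3,1)+ 3/4 ok
(3,2)+ 3/4 ok
(3,3)# 1/3 unhappy
(4,0)+ 1/3 unhappy
(4,1)# 0/4 unhappy
(4,2)+ 3/4 ok
(4,3)+ 2/4 unhappy
(4,4)+ 2/2 ok
(5,0)# 1/3 unhappy
(5,1)+ 1/3 unhappy
(5,2)+ 3/4 ok
(5,3)# 0/4 unhappy
(5,4)+ 1/3 unhappy
(6,0)# 1/1 ok
(6,2)+ 2/2 ok
(6,3)+ 1/3 unhappy
(6,4)# 0/2 unhappy
Unsatisfied: (3,3), (4,0), (4,1), (4,3), (5,0), (5,1), (5,3), (5,4), (6,3), (6,4) — 10 in total.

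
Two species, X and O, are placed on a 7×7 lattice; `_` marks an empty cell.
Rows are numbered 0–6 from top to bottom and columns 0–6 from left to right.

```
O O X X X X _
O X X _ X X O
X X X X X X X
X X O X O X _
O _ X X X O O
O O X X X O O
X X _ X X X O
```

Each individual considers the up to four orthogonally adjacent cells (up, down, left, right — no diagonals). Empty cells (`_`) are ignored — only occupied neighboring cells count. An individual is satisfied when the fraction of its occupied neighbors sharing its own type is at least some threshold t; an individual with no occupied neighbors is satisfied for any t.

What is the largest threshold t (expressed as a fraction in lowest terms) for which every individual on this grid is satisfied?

Row 0: (0,0)O 2/2 · (0,1)O 1/3 · (0,2)X 2/3 · (0,3)X 2/2 · (0,4)X 3/3 · (0,5)X 2/2
Row 1: (1,0)O 1/3 · (1,1)X 2/4 · (1,2)X 3/3 · (1,4)X 3/3 · (1,5)X 3/4 · (1,6)O 0/2
Row 2: (2,0)X 2/3 · (2,1)X 4/4 · (2,2)X 3/4 · (2,3)X 3/3 · (2,4)X 3/4 · (2,5)X 4/4 · (2,6)X 1/2
Row 3: (3,0)X 2/3 · (3,1)X 2/3 · (3,2)O 0/4 · (3,3)X 2/4 · (3,4)O 0/4 · (3,5)X 1/3
Row 4: (4,0)O 1/2 · (4,2)X 2/3 · (4,3)X 4/4 · (4,4)X 2/4 · (4,5)O 2/4 · (4,6)O 2/2
Row 5: (5,0)O 2/3 · (5,1)O 1/3 · (5,2)X 2/3 · (5,3)X 4/4 · (5,4)X 3/4 · (5,5)O 2/4 · (5,6)O 3/3
Row 6: (6,0)X 1/2 · (6,1)X 1/2 · (6,3)X 2/2 · (6,4)X 3/3 · (6,5)X 1/3 · (6,6)O 1/2
The smallest same-type fraction is 0/2 at (1,6), which reduces to 0/1. Any threshold above that leaves this individual unsatisfied.

0/1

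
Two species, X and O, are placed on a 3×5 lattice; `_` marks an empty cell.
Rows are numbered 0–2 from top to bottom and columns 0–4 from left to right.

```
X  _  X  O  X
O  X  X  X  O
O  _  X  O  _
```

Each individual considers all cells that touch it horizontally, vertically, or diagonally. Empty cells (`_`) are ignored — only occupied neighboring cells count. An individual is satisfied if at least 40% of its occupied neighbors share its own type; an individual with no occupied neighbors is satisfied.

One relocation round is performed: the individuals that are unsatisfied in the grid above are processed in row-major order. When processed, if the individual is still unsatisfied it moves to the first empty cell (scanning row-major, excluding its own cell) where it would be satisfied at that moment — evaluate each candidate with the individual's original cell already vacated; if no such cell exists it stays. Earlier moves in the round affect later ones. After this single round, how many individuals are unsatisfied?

1

Initially unsatisfied (in order): (0,3), (0,4), (1,0), (2,3).
  (0,3) → (2,1).
  (0,4): now satisfied by earlier moves; stays.
  (1,0): now satisfied by earlier moves; stays.
  (2,3) → (2,4).
Resulting grid:
X _ X _ X
O X X X O
O O X _ O
Unsatisfied now: (1,4).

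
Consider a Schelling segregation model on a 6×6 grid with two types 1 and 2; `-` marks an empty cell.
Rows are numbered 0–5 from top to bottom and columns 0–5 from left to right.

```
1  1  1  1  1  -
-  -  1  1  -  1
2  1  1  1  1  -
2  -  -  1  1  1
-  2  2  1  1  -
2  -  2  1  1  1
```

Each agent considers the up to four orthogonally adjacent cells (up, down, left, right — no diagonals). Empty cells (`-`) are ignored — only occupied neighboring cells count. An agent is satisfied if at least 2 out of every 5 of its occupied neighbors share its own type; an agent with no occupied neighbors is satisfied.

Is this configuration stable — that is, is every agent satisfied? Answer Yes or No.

Row 0: (0,0)1 1/1 ✓ · (0,1)1 2/2 ✓ · (0,2)1 3/3 ✓ · (0,3)1 3/3 ✓ · (0,4)1 1/1 ✓
Row 1: (1,2)1 3/3 ✓ · (1,3)1 3/3 ✓ · (1,5)1 0/0 ✓
Row 2: (2,0)2 1/2 ✓ · (2,1)1 1/2 ✓ · (2,2)1 3/3 ✓ · (2,3)1 4/4 ✓ · (2,4)1 2/2 ✓
Row 3: (3,0)2 1/1 ✓ · (3,3)1 3/3 ✓ · (3,4)1 4/4 ✓ · (3,5)1 1/1 ✓
Row 4: (4,1)2 1/1 ✓ · (4,2)2 2/3 ✓ · (4,3)1 3/4 ✓ · (4,4)1 3/3 ✓
Row 5: (5,0)2 0/0 ✓ · (5,2)2 1/2 ✓ · (5,3)1 2/3 ✓ · (5,4)1 3/3 ✓ · (5,5)1 1/1 ✓
All meet the threshold, so the configuration is stable.

Yes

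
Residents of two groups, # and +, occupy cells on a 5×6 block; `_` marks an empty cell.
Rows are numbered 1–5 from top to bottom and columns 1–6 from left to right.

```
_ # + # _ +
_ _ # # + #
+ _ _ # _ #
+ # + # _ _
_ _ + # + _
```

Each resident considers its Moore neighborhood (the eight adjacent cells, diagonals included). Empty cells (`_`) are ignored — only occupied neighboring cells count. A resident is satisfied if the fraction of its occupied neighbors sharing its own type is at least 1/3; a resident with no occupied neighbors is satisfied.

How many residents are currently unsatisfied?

(1,2)# 1/2 satisfied
(1,3)+ 0/4 not
(1,4)# 2/4 satisfied
(1,6)+ 1/2 satisfied
(2,3)# 4/5 satisfied
(2,4)# 3/5 satisfied
(2,5)+ 1/6 not
(2,6)# 1/3 satisfied
(3,1)+ 1/2 satisfied
(3,4)# 3/5 satisfied
(3,6)# 1/2 satisfied
(4,1)+ 1/2 satisfied
(4,2)# 0/4 not
(4,3)+ 1/5 not
(4,4)# 2/5 satisfied
(5,3)+ 1/4 not
(5,4)# 1/4 not
(5,5)+ 0/2 not
Unsatisfied: (1,3), (2,5), (4,2), (4,3), (5,3), (5,4), (5,5) — 7 in total.

7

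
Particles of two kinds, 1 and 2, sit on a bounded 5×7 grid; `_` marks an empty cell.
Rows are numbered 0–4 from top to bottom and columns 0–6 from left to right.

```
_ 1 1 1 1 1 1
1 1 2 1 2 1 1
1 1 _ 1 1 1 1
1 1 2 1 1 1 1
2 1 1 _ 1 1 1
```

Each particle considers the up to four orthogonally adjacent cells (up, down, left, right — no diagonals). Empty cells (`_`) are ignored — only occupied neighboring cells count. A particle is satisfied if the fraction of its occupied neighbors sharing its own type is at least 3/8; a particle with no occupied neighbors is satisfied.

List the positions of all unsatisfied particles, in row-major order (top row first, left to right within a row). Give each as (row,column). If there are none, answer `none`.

(1,2), (1,4), (3,2), (4,0)

Row 0: (0,1)1 2/2 ✓ · (0,2)1 2/3 ✓ · (0,3)1 3/3 ✓ · (0,4)1 2/3 ✓ · (0,5)1 3/3 ✓ · (0,6)1 2/2 ✓
Row 1: (1,0)1 2/2 ✓ · (1,1)1 3/4 ✓ · (1,2)2 0/3 ✗ · (1,3)1 2/4 ✓ · (1,4)2 0/4 ✗ · (1,5)1 3/4 ✓ · (1,6)1 3/3 ✓
Row 2: (2,0)1 3/3 ✓ · (2,1)1 3/3 ✓ · (2,3)1 3/3 ✓ · (2,4)1 3/4 ✓ · (2,5)1 4/4 ✓ · (2,6)1 3/3 ✓
Row 3: (3,0)1 2/3 ✓ · (3,1)1 3/4 ✓ · (3,2)2 0/3 ✗ · (3,3)1 2/3 ✓ · (3,4)1 4/4 ✓ · (3,5)1 4/4 ✓ · (3,6)1 3/3 ✓
Row 4: (4,0)2 0/2 ✗ · (4,1)1 2/3 ✓ · (4,2)1 1/2 ✓ · (4,4)1 2/2 ✓ · (4,5)1 3/3 ✓ · (4,6)1 2/2 ✓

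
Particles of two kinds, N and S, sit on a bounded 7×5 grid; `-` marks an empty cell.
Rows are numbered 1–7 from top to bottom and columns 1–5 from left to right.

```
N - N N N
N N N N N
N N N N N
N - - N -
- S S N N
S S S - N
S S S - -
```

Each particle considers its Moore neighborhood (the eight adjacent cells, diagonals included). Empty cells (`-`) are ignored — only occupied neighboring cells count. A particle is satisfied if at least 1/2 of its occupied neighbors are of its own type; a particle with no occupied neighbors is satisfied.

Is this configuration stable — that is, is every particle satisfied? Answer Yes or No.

Yes

(1,1)N 2/2 ✓
(1,3)N 4/4 ✓
(1,4)N 5/5 ✓
(1,5)N 3/3 ✓
(2,1)N 4/4 ✓
(2,2)N 7/7 ✓
(2,3)N 7/7 ✓
(2,4)N 8/8 ✓
(2,5)N 5/5 ✓
(3,1)N 4/4 ✓
(3,2)N 6/6 ✓
(3,3)N 6/6 ✓
(3,4)N 6/6 ✓
(3,5)N 4/4 ✓
(4,1)N 2/3 ✓
(4,4)N 5/6 ✓
(5,2)S 4/5 ✓
(5,3)S 3/5 ✓
(5,4)N 3/5 ✓
(5,5)N 3/3 ✓
(6,1)S 4/4 ✓
(6,2)S 7/7 ✓
(6,3)S 5/6 ✓
(6,5)N 2/2 ✓
(7,1)S 3/3 ✓
(7,2)S 5/5 ✓
(7,3)S 3/3 ✓
All meet the threshold, so the configuration is stable.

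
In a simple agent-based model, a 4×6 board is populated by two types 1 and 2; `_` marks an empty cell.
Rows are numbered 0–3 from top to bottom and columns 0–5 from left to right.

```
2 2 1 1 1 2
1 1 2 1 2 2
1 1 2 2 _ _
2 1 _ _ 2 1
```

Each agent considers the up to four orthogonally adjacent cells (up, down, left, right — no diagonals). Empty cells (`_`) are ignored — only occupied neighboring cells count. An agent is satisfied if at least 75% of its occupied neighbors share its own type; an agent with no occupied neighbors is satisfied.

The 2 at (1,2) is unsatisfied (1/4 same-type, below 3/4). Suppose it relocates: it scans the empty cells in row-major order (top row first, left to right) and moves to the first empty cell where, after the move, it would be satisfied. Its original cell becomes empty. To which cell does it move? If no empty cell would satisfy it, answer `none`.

(2,4)

Vacating (1,2). Empty cells in order:
  (2,4): 3/3 same-type → satisfied — stop here.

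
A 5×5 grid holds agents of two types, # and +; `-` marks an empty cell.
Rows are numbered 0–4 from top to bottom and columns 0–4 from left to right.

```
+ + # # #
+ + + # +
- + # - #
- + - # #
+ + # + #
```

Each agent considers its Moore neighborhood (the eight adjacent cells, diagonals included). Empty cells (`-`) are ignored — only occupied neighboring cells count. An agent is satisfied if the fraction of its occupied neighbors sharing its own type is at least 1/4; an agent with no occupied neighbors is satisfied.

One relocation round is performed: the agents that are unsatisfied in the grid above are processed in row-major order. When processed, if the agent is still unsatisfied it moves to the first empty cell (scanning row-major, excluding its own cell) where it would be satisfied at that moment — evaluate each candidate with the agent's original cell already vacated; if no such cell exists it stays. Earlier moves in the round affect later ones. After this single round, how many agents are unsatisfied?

0

Initially unsatisfied (in order): (1,4), (4,3).
  (1,4) → (2,0).
  (4,3) → (3,0).
Resulting grid:
+ + # # #
+ + + # -
+ + # - #
+ + - # #
+ + # - #
All satisfied now.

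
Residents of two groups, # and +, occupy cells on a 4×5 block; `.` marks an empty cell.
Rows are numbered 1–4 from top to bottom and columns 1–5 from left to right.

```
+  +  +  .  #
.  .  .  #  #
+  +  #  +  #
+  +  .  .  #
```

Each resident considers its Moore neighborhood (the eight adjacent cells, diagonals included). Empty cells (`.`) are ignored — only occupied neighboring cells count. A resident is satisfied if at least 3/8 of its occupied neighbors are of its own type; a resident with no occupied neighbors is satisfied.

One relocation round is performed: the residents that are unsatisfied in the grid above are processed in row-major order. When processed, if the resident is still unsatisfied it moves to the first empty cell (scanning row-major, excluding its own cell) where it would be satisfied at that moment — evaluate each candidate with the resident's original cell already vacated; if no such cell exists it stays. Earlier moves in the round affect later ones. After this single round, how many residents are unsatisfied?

Initially unsatisfied (in order): (3,3), (3,4).
  (3,3) → (1,4).
  (3,4) → (2,1).
Resulting grid:
+ + + # #
+ . . # #
+ + . . #
+ + . . #
Unsatisfied now: (1,3).

1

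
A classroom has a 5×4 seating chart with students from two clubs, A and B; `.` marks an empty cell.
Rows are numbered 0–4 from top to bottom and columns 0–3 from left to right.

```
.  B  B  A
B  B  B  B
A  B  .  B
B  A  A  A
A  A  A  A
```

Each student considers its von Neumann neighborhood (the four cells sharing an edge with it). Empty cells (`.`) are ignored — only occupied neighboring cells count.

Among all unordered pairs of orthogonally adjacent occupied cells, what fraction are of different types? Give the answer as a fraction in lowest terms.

Scan each occupied cell's neighbors to the right and below so each pair is counted once.
Row 0: B(0,1)–B(0,2)= B(0,1)–B(1,1)= B(0,2)–A(0,3)≠ B(0,2)–B(1,2)= A(0,3)–B(1,3)≠  → 2/5 unlike.
Row 1: B(1,0)–B(1,1)= B(1,0)–A(2,0)≠ B(1,1)–B(1,2)= B(1,1)–B(2,1)= B(1,2)–B(1,3)= B(1,3)–B(2,3)=  → 1/6 unlike.
Row 2: A(2,0)–B(2,1)≠ A(2,0)–B(3,0)≠ B(2,1)–A(3,1)≠ B(2,3)–A(3,3)≠  → 4/4 unlike.
Row 3: B(3,0)–A(3,1)≠ B(3,0)–A(4,0)≠ A(3,1)–A(3,2)= A(3,1)–A(4,1)= A(3,2)–A(3,3)= A(3,2)–A(4,2)= A(3,3)–A(4,3)=  → 2/7 unlike.
Row 4: A(4,0)–A(4,1)= A(4,1)–A(4,2)= A(4,2)–A(4,3)=  → 0/3 unlike.
Total adjacent occupied pairs: 25; unlike-type pairs: 9.
9/25 is already in lowest terms.

9/25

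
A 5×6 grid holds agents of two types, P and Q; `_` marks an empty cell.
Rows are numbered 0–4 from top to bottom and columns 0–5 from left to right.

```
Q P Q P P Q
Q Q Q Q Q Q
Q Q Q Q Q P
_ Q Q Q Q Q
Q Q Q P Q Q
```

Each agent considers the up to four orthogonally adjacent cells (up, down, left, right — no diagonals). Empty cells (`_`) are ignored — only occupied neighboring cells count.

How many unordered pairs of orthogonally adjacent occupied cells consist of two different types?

13

Scan each occupied cell's neighbors to the right and below so each pair is counted once.
From row 0: 7 unlike of 11 pairs (running 7/11).
From row 1: 1 unlike of 11 pairs (running 8/22).
From row 2: 2 unlike of 10 pairs (running 10/32).
From row 3: 1 unlike of 9 pairs (running 11/41).
From row 4: 2 unlike of 5 pairs (running 13/46).
Total adjacent occupied pairs: 46; unlike-type pairs: 13.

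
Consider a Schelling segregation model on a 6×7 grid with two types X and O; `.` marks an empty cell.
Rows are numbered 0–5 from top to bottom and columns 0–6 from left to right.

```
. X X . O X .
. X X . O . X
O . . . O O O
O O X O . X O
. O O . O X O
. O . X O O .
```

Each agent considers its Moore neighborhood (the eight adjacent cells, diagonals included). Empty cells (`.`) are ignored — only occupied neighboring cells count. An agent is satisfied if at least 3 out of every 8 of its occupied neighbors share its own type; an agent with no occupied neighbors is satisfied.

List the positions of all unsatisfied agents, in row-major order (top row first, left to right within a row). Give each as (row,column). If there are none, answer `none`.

(0,5), (1,6), (3,2), (3,5), (4,5), (5,3)

(0,1)X 3/3 ok
(0,2)X 3/3 ok
(0,4)O 1/2 ok
(0,5)X 1/3 unhappy
(1,1)X 3/4 ok
(1,2)X 3/3 ok
(1,4)O 3/4 ok
(1,6)X 1/3 unhappy
(2,0)O 2/3 ok
(2,4)O 3/4 ok
(2,5)O 4/6 ok
(2,6)O 2/4 ok
(3,0)O 3/3 ok
(3,1)O 4/5 ok
(3,2)X 0/4 unhappy
(3,3)O 3/4 ok
(3,5)X 1/7 unhappy
(3,6)O 3/5 ok
(4,1)O 4/5 ok
(4,2)O 4/6 ok
(4,4)O 3/6 ok
(4,5)X 1/6 unhappy
(4,6)O 2/4 ok
(5,1)O 2/2 ok
(5,3)X 0/3 unhappy
(5,4)O 2/4 ok
(5,5)O 3/4 ok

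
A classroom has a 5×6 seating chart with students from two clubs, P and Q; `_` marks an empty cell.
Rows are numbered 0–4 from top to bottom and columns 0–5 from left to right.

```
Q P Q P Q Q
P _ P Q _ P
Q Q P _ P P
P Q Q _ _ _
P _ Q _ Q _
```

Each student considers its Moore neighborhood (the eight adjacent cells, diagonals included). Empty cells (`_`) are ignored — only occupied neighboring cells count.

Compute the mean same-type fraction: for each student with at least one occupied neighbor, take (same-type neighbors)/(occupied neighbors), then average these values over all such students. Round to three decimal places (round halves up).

0.473

(0,0)Q 0/2
(0,1)P 2/4
(0,2)Q 1/4
(0,3)P 1/4
(0,4)Q 2/4
(0,5)Q 1/2
(1,0)P 1/4
(1,2)P 3/6
(1,3)Q 2/6
(1,5)P 2/4
(2,0)Q 2/4
(2,1)Q 3/7
(2,2)P 1/5
(2,4)P 2/3
(2,5)P 2/2
(3,0)P 1/4
(3,1)Q 4/7
(3,2)Q 3/4
(4,0)P 1/2
(4,2)Q 2/2
(4,4)Q — no occupied neighbors
Sum over 20 students: 0/2 + 2/4 + 1/4 + 1/4 + 2/4 + 1/2 + 1/4 + 3/6 + 2/6 + 2/4 + 2/4 + 3/7 + 1/5 + 2/3 + 2/2 + 1/4 + 4/7 + 3/4 + 1/2 + 2/2 = 189/20; mean = 189/20 ÷ 20 = 189/400 = 0.4725 → 0.473.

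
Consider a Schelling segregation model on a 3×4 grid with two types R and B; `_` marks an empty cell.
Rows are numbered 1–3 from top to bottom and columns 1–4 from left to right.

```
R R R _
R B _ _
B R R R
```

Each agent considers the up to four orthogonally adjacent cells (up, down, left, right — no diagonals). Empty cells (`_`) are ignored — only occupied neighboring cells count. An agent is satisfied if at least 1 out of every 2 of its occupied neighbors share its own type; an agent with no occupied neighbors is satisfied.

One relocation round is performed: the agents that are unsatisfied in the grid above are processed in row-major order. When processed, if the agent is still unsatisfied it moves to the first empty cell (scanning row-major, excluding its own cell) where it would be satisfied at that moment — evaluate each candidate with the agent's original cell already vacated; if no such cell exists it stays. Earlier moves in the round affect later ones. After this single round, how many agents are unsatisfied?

Initially unsatisfied (in order): (2,1), (2,2), (3,1), (3,2).
  (2,1) → (1,4).
  (2,2) → (2,1).
  (3,1): now satisfied by earlier moves; stays.
  (3,2): now satisfied by earlier moves; stays.
Resulting grid:
R R R R
B _ _ _
B R R R
All satisfied now.

0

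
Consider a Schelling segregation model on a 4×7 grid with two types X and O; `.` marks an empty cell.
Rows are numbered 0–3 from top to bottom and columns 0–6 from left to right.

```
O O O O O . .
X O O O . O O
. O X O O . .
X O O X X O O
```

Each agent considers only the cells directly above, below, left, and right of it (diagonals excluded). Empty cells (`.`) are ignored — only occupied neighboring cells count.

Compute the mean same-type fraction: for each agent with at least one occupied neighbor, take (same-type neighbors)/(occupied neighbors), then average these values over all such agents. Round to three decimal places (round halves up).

Row 0: (0,0)O 1/2 · (0,1)O 3/3 · (0,2)O 3/3 · (0,3)O 3/3 · (0,4)O 1/1
Row 1: (1,0)X 0/2 · (1,1)O 3/4 · (1,2)O 3/4 · (1,3)O 3/3 · (1,5)O 1/1 · (1,6)O 1/1
Row 2: (2,1)O 2/3 · (2,2)X 0/4 · (2,3)O 2/4 · (2,4)O 1/2
Row 3: (3,0)X 0/1 · (3,1)O 2/3 · (3,2)O 1/3 · (3,3)X 1/3 · (3,4)X 1/3 · (3,5)O 1/2 · (3,6)O 1/1
Sum over 22 agents: 1/2 + 3/3 + 3/3 + 3/3 + 1/1 + 0/2 + 3/4 + 3/4 + 3/3 + 1/1 + 1/1 + 2/3 + 0/4 + 2/4 + 1/2 + 0/1 + 2/3 + 1/3 + 1/3 + 1/3 + 1/2 + 1/1 = 83/6; mean = 83/6 ÷ 22 = 83/132 = 0.628787… → 0.629.

0.629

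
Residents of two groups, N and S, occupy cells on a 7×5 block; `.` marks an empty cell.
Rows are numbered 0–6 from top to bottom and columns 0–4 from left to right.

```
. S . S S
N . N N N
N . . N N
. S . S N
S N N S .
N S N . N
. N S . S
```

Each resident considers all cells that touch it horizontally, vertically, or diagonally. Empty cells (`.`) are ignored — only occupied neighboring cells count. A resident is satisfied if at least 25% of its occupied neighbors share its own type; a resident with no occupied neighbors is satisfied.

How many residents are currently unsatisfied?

5

Row 0: (0,1)S 0/2 not · (0,3)S 1/4 satisfied · (0,4)S 1/3 satisfied
Row 1: (1,0)N 1/2 satisfied · (1,2)N 2/4 satisfied · (1,3)N 4/6 satisfied · (1,4)N 3/5 satisfied
Row 2: (2,0)N 1/2 satisfied · (2,3)N 5/6 satisfied · (2,4)N 4/5 satisfied
Row 3: (3,1)S 1/4 satisfied · (3,3)S 1/5 not · (3,4)N 2/4 satisfied
Row 4: (4,0)S 2/4 satisfied · (4,1)N 3/6 satisfied · (4,2)N 2/6 satisfied · (4,3)S 1/5 not
Row 5: (5,0)N 2/4 satisfied · (5,1)S 2/7 satisfied · (5,2)N 3/6 satisfied · (5,4)N 0/2 not
Row 6: (6,1)N 2/4 satisfied · (6,2)S 1/3 satisfied · (6,4)S 0/1 not
Unsatisfied: (0,1), (3,3), (4,3), (5,4), (6,4) — 5 in total.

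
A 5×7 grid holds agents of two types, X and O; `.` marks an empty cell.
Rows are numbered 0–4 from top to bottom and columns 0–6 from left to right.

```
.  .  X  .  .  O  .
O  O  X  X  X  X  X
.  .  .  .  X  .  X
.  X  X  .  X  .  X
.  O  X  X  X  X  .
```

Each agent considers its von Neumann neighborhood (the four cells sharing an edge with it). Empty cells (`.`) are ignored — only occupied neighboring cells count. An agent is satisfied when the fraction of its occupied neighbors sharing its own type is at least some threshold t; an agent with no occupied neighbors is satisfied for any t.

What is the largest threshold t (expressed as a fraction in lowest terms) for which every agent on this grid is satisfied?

0/1

Row 0: (0,2)X 1/1 · (0,5)O 0/1
Row 1: (1,0)O 1/1 · (1,1)O 1/2 · (1,2)X 2/3 · (1,3)X 2/2 · (1,4)X 3/3 · (1,5)X 2/3 · (1,6)X 2/2
Row 2: (2,4)X 2/2 · (2,6)X 2/2
Row 3: (3,1)X 1/2 · (3,2)X 2/2 · (3,4)X 2/2 · (3,6)X 1/1
Row 4: (4,1)O 0/2 · (4,2)X 2/3 · (4,3)X 2/2 · (4,4)X 3/3 · (4,5)X 1/1
The smallest same-type fraction is 0/1 at (0,5), which reduces to 0/1. Any threshold above that leaves this agent unsatisfied.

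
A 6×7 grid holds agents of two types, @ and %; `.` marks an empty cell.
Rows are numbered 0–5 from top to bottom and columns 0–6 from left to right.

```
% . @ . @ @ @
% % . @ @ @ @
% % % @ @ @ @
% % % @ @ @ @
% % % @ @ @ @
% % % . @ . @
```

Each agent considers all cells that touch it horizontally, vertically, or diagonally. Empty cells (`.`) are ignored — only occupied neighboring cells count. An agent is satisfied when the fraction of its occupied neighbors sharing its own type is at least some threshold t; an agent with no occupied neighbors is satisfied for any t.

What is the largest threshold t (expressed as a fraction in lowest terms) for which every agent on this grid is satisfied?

1/2

(0,0)% 2/2
(0,2)@ 1/2
(0,4)@ 4/4
(0,5)@ 5/5
(0,6)@ 3/3
(1,0)% 4/4
(1,1)% 5/6
(1,3)@ 5/6
(1,4)@ 7/7
(1,5)@ 8/8
(1,6)@ 5/5
(2,0)% 5/5
(2,1)% 7/7
(2,2)% 4/7
(2,3)@ 5/7
(2,4)@ 8/8
(2,5)@ 8/8
(2,6)@ 5/5
(3,0)% 5/5
(3,1)% 8/8
(3,2)% 5/8
(3,3)@ 5/8
(3,4)@ 8/8
(3,5)@ 8/8
(3,6)@ 5/5
(4,0)% 5/5
(4,1)% 8/8
(4,2)% 5/7
(4,3)@ 4/7
(4,4)@ 6/6
(4,5)@ 7/7
(4,6)@ 4/4
(5,0)% 3/3
(5,1)% 5/5
(5,2)% 3/4
(5,4)@ 3/3
(5,6)@ 2/2
The smallest same-type fraction is 1/2 at (0,2), which reduces to 1/2. Any threshold above that leaves this agent unsatisfied.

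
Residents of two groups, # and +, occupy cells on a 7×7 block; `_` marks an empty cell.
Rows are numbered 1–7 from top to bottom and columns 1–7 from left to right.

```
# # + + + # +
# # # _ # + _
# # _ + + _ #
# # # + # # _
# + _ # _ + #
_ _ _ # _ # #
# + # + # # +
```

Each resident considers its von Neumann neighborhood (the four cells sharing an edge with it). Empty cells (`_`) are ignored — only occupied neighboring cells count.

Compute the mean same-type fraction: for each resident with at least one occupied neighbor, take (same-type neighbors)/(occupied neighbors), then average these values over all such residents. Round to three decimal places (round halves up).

0.459

(1,1)# 2/2
(1,2)# 2/3
(1,3)+ 1/3
(1,4)+ 2/2
(1,5)+ 1/3
(1,6)# 0/3
(1,7)+ 0/1
(2,1)# 3/3
(2,2)# 4/4
(2,3)# 1/2
(2,5)# 0/3
(2,6)+ 0/2
(3,1)# 3/3
(3,2)# 3/3
(3,4)+ 2/2
(3,5)+ 1/3
(3,7)# — no occupied neighbors
(4,1)# 3/3
(4,2)# 3/4
(4,3)# 1/2
(4,4)+ 1/4
(4,5)# 1/3
(4,6)# 1/2
(5,1)# 1/2
(5,2)+ 0/2
(5,4)# 1/2
(5,6)+ 0/3
(5,7)# 1/2
(6,4)# 1/2
(6,6)# 2/3
(6,7)# 2/3
(7,1)# 0/1
(7,2)+ 0/2
(7,3)# 0/2
(7,4)+ 0/3
(7,5)# 1/2
(7,6)# 2/3
(7,7)+ 0/2
Sum over 37 residents: 2/2 + 2/3 + 1/3 + 2/2 + 1/3 + 0/3 + 0/1 + 3/3 + 4/4 + 1/2 + 0/3 + 0/2 + 3/3 + 3/3 + 2/2 + 1/3 + 3/3 + 3/4 + 1/2 + 1/4 + 1/3 + 1/2 + 1/2 + 0/2 + 1/2 + 0/3 + 1/2 + 1/2 + 2/3 + 2/3 + 0/1 + 0/2 + 0/2 + 0/3 + 1/2 + 2/3 + 0/2 = 17; mean = 17 ÷ 37 = 17/37 = 0.459459… → 0.459.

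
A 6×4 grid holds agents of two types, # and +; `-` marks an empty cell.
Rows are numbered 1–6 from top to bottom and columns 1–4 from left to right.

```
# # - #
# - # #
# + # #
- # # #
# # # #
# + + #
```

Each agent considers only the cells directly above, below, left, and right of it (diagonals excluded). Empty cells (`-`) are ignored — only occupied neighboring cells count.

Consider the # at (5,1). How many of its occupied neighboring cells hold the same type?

Occupied neighbors of (5,1): (6,1)=#, (5,2)=#.
Same type (#): 2 of 2.

2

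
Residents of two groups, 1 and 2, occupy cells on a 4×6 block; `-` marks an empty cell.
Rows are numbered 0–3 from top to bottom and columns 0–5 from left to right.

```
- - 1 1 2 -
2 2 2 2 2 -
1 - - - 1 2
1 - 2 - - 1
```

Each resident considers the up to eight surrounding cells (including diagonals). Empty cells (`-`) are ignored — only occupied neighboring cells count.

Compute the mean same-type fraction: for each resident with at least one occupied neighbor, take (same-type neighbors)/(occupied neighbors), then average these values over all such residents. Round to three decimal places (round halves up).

0.472

(0,2)1 1/4
(0,3)1 1/5
(0,4)2 2/3
(1,0)2 1/2
(1,1)2 2/4
(1,2)2 2/4
(1,3)2 3/6
(1,4)2 3/5
(2,0)1 1/3
(2,4)1 1/4
(2,5)2 1/3
(3,0)1 1/1
(3,2)2 — no occupied neighbors
(3,5)1 1/2
Sum over 13 residents: 1/4 + 1/5 + 2/3 + 1/2 + 2/4 + 2/4 + 3/6 + 3/5 + 1/3 + 1/4 + 1/3 + 1/1 + 1/2 = 92/15; mean = 92/15 ÷ 13 = 92/195 = 0.471794… → 0.472.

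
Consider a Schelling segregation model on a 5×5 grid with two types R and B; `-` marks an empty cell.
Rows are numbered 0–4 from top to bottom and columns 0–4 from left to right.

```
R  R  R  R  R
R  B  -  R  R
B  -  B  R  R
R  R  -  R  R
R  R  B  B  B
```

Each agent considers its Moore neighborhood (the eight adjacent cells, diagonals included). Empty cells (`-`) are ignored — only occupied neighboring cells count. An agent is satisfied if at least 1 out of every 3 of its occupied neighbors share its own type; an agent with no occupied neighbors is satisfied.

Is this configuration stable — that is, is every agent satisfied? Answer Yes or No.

(0,0)R 2/3 ok
(0,1)R 3/4 ok
(0,2)R 3/4 ok
(0,3)R 4/4 ok
(0,4)R 3/3 ok
(1,0)R 2/4 ok
(1,1)B 2/6 ok
(1,3)R 6/7 ok
(1,4)R 5/5 ok
(2,0)B 1/4 unhappy
(2,2)B 1/5 unhappy
(2,3)R 5/6 ok
(2,4)R 5/5 ok
(3,0)R 3/4 ok
(3,1)R 3/6 ok
(3,3)R 3/7 ok
(3,4)R 3/5 ok
(4,0)R 3/3 ok
(4,1)R 3/4 ok
(4,2)B 1/4 unhappy
(4,3)B 2/4 ok
(4,4)B 1/3 ok
For instance (2,0) has only 1/4 same-type neighbors, below 1/3.

No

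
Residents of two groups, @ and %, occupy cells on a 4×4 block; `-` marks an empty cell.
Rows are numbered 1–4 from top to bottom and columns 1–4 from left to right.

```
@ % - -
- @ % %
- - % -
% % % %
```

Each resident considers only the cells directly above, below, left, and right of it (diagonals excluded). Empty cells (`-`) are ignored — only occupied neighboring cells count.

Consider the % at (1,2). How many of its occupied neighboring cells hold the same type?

Occupied neighbors of (1,2): (2,2)=@, (1,1)=@.
Same type (%): 0 of 2.

0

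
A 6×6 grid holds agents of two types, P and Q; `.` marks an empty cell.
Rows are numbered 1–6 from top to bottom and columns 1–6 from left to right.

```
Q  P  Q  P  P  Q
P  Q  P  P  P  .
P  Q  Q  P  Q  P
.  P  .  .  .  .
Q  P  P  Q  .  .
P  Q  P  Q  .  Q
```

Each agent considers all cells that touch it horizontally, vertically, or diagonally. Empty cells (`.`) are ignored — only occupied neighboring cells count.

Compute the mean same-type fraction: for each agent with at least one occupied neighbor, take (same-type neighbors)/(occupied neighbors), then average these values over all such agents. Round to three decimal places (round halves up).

(1,1)Q 1/3
(1,2)P 2/5
(1,3)Q 1/5
(1,4)P 4/5
(1,5)P 3/4
(1,6)Q 0/2
(2,1)P 2/5
(2,2)Q 4/8
(2,3)P 4/8
(2,4)P 5/8
(2,5)P 5/7
(3,1)P 2/4
(3,2)Q 2/6
(3,3)Q 2/6
(3,4)P 3/5
(3,5)Q 0/4
(3,6)P 1/2
(4,2)P 3/6
(5,1)Q 1/4
(5,2)P 4/6
(5,3)P 3/6
(5,4)Q 1/3
(6,1)P 1/3
(6,2)Q 1/5
(6,3)P 2/5
(6,4)Q 1/3
(6,6)Q — no occupied neighbors
Sum over 26 agents: 1/3 + 2/5 + 1/5 + 4/5 + 3/4 + 0/2 + 2/5 + 4/8 + 4/8 + 5/8 + 5/7 + 2/4 + 2/6 + 2/6 + 3/5 + 0/4 + 1/2 + 3/6 + 1/4 + 4/6 + 3/6 + 1/3 + 1/3 + 1/5 + 2/5 + 1/3 = 1849/168; mean = 1849/168 ÷ 26 = 1849/4368 = 0.423305… → 0.423.

0.423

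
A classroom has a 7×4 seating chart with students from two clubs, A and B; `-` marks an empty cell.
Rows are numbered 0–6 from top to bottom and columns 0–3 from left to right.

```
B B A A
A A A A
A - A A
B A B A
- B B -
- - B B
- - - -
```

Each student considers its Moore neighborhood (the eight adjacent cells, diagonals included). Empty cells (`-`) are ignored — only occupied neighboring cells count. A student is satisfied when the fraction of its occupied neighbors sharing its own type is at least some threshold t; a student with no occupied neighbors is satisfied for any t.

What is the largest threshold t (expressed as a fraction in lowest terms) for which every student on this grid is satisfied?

(0,0)B 1/3
(0,1)B 1/5
(0,2)A 4/5
(0,3)A 3/3
(1,0)A 2/4
(1,1)A 5/7
(1,2)A 6/7
(1,3)A 5/5
(2,0)A 3/4
(2,2)A 6/7
(2,3)A 4/5
(3,0)B 1/3
(3,1)A 2/6
(3,2)B 2/6
(3,3)A 2/4
(4,1)B 4/5
(4,2)B 4/6
(5,2)B 3/3
(5,3)B 2/2
The smallest same-type fraction is 1/5 at (0,1), which reduces to 1/5. Any threshold above that leaves this student unsatisfied.

1/5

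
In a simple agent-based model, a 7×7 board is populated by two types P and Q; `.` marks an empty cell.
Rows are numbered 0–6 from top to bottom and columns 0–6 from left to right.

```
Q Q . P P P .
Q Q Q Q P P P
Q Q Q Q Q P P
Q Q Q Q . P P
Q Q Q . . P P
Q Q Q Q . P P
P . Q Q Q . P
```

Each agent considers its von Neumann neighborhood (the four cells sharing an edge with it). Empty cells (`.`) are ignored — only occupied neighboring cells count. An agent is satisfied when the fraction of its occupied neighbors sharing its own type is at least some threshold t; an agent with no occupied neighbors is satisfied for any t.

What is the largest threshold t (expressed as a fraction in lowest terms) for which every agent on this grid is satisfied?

Row 0: (0,0)Q 2/2 · (0,1)Q 2/2 · (0,3)P 1/2 · (0,4)P 3/3 · (0,5)P 2/2
Row 1: (1,0)Q 3/3 · (1,1)Q 4/4 · (1,2)Q 3/3 · (1,3)Q 2/4 · (1,4)P 2/4 · (1,5)P 4/4 · (1,6)P 2/2
Row 2: (2,0)Q 3/3 · (2,1)Q 4/4 · (2,2)Q 4/4 · (2,3)Q 4/4 · (2,4)Q 1/3 · (2,5)P 3/4 · (2,6)P 3/3
Row 3: (3,0)Q 3/3 · (3,1)Q 4/4 · (3,2)Q 4/4 · (3,3)Q 2/2 · (3,5)P 3/3 · (3,6)P 3/3
Row 4: (4,0)Q 3/3 · (4,1)Q 4/4 · (4,2)Q 3/3 · (4,5)P 3/3 · (4,6)P 3/3
Row 5: (5,0)Q 2/3 · (5,1)Q 3/3 · (5,2)Q 4/4 · (5,3)Q 2/2 · (5,5)P 2/2 · (5,6)P 3/3
Row 6: (6,0)P 0/1 · (6,2)Q 2/2 · (6,3)Q 3/3 · (6,4)Q 1/1 · (6,6)P 1/1
The smallest same-type fraction is 0/1 at (6,0), which reduces to 0/1. Any threshold above that leaves this agent unsatisfied.

0/1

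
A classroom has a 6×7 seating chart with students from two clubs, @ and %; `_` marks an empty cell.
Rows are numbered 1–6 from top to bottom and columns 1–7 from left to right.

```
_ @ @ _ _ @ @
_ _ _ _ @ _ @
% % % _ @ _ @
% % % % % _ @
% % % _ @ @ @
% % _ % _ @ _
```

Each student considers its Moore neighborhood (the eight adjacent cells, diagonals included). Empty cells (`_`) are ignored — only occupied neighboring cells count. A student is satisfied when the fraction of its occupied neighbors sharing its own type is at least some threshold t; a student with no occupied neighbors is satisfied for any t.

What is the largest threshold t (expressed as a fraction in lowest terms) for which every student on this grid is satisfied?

1/4

(1,2)@ 1/1
(1,3)@ 1/1
(1,6)@ 3/3
(1,7)@ 2/2
(2,5)@ 2/2
(2,7)@ 3/3
(3,1)% 3/3
(3,2)% 5/5
(3,3)% 4/4
(3,5)@ 1/3
(3,7)@ 2/2
(4,1)% 5/5
(4,2)% 8/8
(4,3)% 6/6
(4,4)% 4/6
(4,5)% 1/4
(4,7)@ 3/3
(5,1)% 5/5
(5,2)% 7/7
(5,3)% 6/6
(5,5)@ 2/5
(5,6)@ 4/5
(5,7)@ 3/3
(6,1)% 3/3
(6,2)% 4/4
(6,4)% 1/2
(6,6)@ 3/3
The smallest same-type fraction is 1/4 at (4,5), which reduces to 1/4. Any threshold above that leaves this student unsatisfied.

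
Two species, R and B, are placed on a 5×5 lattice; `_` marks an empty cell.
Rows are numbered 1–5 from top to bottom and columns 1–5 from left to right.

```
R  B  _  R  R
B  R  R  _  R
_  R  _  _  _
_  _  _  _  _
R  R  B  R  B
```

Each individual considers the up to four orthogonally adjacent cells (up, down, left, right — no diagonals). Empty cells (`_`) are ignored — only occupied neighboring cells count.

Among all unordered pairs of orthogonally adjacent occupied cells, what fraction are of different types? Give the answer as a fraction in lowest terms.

7/12

Scan each occupied cell's neighbors to the right and below so each pair is counted once.
Row 1: R(1,1)–B(1,2)≠ R(1,1)–B(2,1)≠ B(1,2)–R(2,2)≠ R(1,4)–R(1,5)= R(1,5)–R(2,5)=  → 3/5 unlike.
Row 2: B(2,1)–R(2,2)≠ R(2,2)–R(2,3)= R(2,2)–R(3,2)=  → 1/3 unlike.
Row 5: R(5,1)–R(5,2)= R(5,2)–B(5,3)≠ B(5,3)–R(5,4)≠ R(5,4)–B(5,5)≠  → 3/4 unlike.
Total adjacent occupied pairs: 12; unlike-type pairs: 7.
7/12 is already in lowest terms.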